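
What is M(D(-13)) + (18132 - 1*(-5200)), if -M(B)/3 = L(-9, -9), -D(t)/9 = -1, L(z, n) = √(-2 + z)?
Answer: 23332 - 3*I*√11 ≈ 23332.0 - 9.9499*I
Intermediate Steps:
D(t) = 9 (D(t) = -9*(-1) = 9)
M(B) = -3*I*√11 (M(B) = -3*√(-2 - 9) = -3*I*√11)
M(D(-13)) + (18132 - 1*(-5200)) = -3*I*√11 + (18132 - 1*(-5200)) = -3*I*√11 + (18132 + 5200) = -3*I*√11 + 23332 = 23332 - 3*I*√11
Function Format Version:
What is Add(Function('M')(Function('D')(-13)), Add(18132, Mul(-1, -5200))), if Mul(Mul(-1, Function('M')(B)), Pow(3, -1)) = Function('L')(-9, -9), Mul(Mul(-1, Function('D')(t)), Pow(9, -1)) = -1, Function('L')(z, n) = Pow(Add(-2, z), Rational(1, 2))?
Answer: Add(23332, Mul(-3, I, Pow(11, Rational(1, 2)))) ≈ Add(23332., Mul(-9.9499, I))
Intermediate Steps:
Function('D')(t) = 9 (Function('D')(t) = Mul(-9, -1) = 9)
Function('M')(B) = Mul(-3, I, Pow(11, Rational(1, 2))) (Function('M')(B) = Mul(-3, Pow(Add(-2, -9), Rational(1, 2))) = Mul(-3, Pow(-11, Rational(1, 2))) = Mul(-3, Mul(I, Pow(11, Rational(1, 2)))) = Mul(-3, I, Pow(11, Rational(1, 2))))
Add(Function('M')(Function('D')(-13)), Add(18132, Mul(-1, -5200))) = Add(Mul(-3, I, Pow(11, Rational(1, 2))), Add(18132, Mul(-1, -5200))) = Add(Mul(-3, I, Pow(11, Rational(1, 2))), Add(18132, 5200)) = Add(Mul(-3, I, Pow(11, Rational(1, 2))), 23332) = Add(23332, Mul(-3, I, Pow(11, Rational(1, 2))))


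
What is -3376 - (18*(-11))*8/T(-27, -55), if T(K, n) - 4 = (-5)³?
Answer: -37280/11 ≈ -3389.1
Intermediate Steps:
T(K, n) = -121 (T(K, n) = 4 + (-5)³ = 4 - 125 = -121)
-3376 - (18*(-11))*8/T(-27, -55) = -3376 - (18*(-11))*8/(-121) = -3376 - (-198*8)*(-1)/121 = -3376 - (-1584)*(-1)/121 = -3376 - 1*144/11 = -3376 - 144/11 = -37280/11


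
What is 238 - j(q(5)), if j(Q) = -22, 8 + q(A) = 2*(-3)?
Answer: 260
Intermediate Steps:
q(A) = -14 (q(A) = -8 + 2*(-3) = -8 - 6 = -14)
238 - j(q(5)) = 238 - 1*(-22) = 238 + 22 = 260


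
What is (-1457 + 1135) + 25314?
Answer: 24992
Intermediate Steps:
(-1457 + 1135) + 25314 = -322 + 25314 = 24992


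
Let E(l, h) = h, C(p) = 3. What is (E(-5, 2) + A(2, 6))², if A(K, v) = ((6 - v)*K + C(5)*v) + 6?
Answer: 676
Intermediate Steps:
A(K, v) = 6 + 3*v + K*(6 - v) (A(K, v) = ((6 - v)*K + 3*v) + 6 = (K*(6 - v) + 3*v) + 6 = (3*v + K*(6 - v)) + 6 = 6 + 3*v + K*(6 - v))
(E(-5, 2) + A(2, 6))² = (2 + (6 + 3*6 + 6*2 - 1*2*6))² = (2 + (6 + 18 + 12 - 12))² = (2 + 24)² = 26² = 676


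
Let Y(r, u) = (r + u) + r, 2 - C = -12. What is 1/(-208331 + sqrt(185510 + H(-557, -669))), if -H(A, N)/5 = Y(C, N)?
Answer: -208331/43401616846 - sqrt(188715)/43401616846 ≈ -4.8101e-6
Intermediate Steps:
C = 14 (C = 2 - 1*(-12) = 2 + 12 = 14)
Y(r, u) = u + 2*r
H(A, N) = -140 - 5*N (H(A, N) = -5*(N + 2*14) = -5*(N + 28) = -5*(28 + N) = -140 - 5*N)
1/(-208331 + sqrt(185510 + H(-557, -669))) = 1/(-208331 + sqrt(185510 + (-140 - 5*(-669)))) = 1/(-208331 + sqrt(185510 + (-140 + 3345))) = 1/(-208331 + sqrt(185510 + 3205)) = 1/(-208331 + sqrt(188715))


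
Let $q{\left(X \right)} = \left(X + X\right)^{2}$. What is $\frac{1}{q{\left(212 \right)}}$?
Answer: $\frac{1}{179776} \approx 5.5625 \cdot 10^{-6}$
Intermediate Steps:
$q{\left(X \right)} = 4 X^{2}$ ($q{\left(X \right)} = \left(2 X\right)^{2} = 4 X^{2}$)
$\frac{1}{q{\left(212 \right)}} = \frac{1}{4 \cdot 212^{2}} = \frac{1}{4 \cdot 44944} = \frac{1}{179776}$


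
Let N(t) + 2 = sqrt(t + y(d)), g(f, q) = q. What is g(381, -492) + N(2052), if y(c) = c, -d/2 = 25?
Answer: -494 + sqrt(2002) ≈ -449.26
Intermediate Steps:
d = -50 (d = -2*25 = -50)
N(t) = -2 + sqrt(-50 + t) (N(t) = -2 + sqrt(t - 50) = -2 + sqrt(-50 + t))
g(381, -492) + N(2052) = -492 + (-2 + sqrt(-50 + 2052)) = -492 + (-2 + sqrt(2002)) = -494 + sqrt(2002)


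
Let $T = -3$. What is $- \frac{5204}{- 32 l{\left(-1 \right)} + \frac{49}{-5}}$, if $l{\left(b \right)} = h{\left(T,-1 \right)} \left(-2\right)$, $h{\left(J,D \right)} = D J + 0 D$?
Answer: $- \frac{26020}{911} \approx -28.562$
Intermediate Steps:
$h{\left(J,D \right)} = D J$ ($h{\left(J,D \right)} = D J + 0 = D J$)
$l{\left(b \right)} = -6$ ($l{\left(b \right)} = \left(-1\right) \left(-3\right) \left(-2\right) = 3 \left(-2\right) = -6$)
$- \frac{5204}{- 32 l{\left(-1 \right)} + \frac{49}{-5}} = - \frac{5204}{\left(-32\right) \left(-6\right) + \frac{49}{-5}} = - \frac{5204}{192 + 49 \left(- \frac{1}{5}\right)} = - \frac{5204}{192 - \frac{49}{5}} = - \frac{5204}{\frac{911}{5}} = \left(-5204\right) \frac{5}{911} = - \frac{26020}{911}$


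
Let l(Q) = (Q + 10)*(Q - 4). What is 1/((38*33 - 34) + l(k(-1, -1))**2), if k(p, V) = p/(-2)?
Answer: 16/41129 ≈ 0.00038902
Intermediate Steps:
k(p, V) = -p/2 (k(p, V) = p*(-1/2) = -p/2)
l(Q) = (-4 + Q)*(10 + Q) (l(Q) = (10 + Q)*(-4 + Q) = (-4 + Q)*(10 + Q))
1/((38*33 - 34) + l(k(-1, -1))**2) = 1/((38*33 - 34) + (-40 + (-1/2*(-1))**2 + 6*(-1/2*(-1)))**2) = 1/((1254 - 34) + (-40 + (1/2)**2 + 6*(1/2))**2) = 1/(1220 + (-40 + 1/4 + 3)**2) = 1/(1220 + (-147/4)**2) = 1/(1220 + 21609/16) = 1/(41129/16) = 16/41129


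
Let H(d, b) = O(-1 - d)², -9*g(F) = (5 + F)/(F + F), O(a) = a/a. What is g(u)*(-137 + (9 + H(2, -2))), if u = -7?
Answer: 127/63 ≈ 2.0159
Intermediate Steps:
O(a) = 1
g(F) = -(5 + F)/(18*F) (g(F) = -(5 + F)/(9*(F + F)) = -(5 + F)/(9*(2*F)) = -(5 + F)*1/(2*F)/9 = -(5 + F)/(18*F))
H(d, b) = 1 (H(d, b) = 1² = 1)
g(u)*(-137 + (9 + H(2, -2))) = ((1/18)*(-5 - 1*(-7))/(-7))*(-137 + (9 + 1)) = ((1/18)*(-⅐)*(-5 + 7))*(-137 + 10) = ((1/18)*(-⅐)*2)*(-127) = -1/63*(-127) = 127/63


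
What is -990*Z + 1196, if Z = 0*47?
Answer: 1196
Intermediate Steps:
Z = 0
-990*Z + 1196 = -990*0 + 1196 = 0 + 1196 = 1196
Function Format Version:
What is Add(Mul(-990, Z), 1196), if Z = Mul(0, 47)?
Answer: 1196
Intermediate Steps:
Z = 0
Add(Mul(-990, Z), 1196) = Add(Mul(-990, 0), 1196) = Add(0, 1196) = 1196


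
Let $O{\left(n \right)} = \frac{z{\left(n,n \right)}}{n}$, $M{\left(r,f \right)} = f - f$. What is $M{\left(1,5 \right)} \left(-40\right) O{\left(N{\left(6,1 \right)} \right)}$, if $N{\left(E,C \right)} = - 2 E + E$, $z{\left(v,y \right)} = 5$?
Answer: $0$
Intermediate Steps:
$M{\left(r,f \right)} = 0$
$N{\left(E,C \right)} = - E$
$O{\left(n \right)} = \frac{5}{n}$
$M{\left(1,5 \right)} \left(-40\right) O{\left(N{\left(6,1 \right)} \right)} = 0 \left(-40\right) \frac{5}{\left(-1\right) 6} = 0 \frac{5}{-6} = 0 \cdot 5 \left(- \frac{1}{6}\right) = 0 \left(- \frac{5}{6}\right) = 0$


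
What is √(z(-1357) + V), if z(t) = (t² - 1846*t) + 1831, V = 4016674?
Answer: 4*√522811 ≈ 2892.2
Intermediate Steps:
z(t) = 1831 + t² - 1846*t
√(z(-1357) + V) = √((1831 + (-1357)² - 1846*(-1357)) + 4016674) = √((1831 + 1841449 + 2505022) + 4016674) = √(4348302 + 4016674) = √8364976 = 4*√522811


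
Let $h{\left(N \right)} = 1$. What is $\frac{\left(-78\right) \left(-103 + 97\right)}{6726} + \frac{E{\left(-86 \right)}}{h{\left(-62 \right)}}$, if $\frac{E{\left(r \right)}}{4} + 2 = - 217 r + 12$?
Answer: $\frac{83725326}{1121} \approx 74688.0$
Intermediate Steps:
$E{\left(r \right)} = 40 - 868 r$ ($E{\left(r \right)} = -8 + 4 \left(- 217 r + 12\right) = -8 + 4 \left(12 - 217 r\right) = -8 - \left(-48 + 868 r\right) = 40 - 868 r$)
$\frac{\left(-78\right) \left(-103 + 97\right)}{6726} + \frac{E{\left(-86 \right)}}{h{\left(-62 \right)}} = \frac{\left(-78\right) \left(-103 + 97\right)}{6726} + \frac{40 - -74648}{1} = \left(-78\right) \left(-6\right) \frac{1}{6726} + \left(40 + 74648\right) 1 = 468 \cdot \frac{1}{6726} + 74688 \cdot 1 = \frac{78}{1121} + 74688 = \frac{83725326}{1121}$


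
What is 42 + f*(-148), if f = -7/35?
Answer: 358/5 ≈ 71.600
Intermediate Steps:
f = -⅕ (f = -7*1/35 = -⅕ ≈ -0.20000)
42 + f*(-148) = 42 - ⅕*(-148) = 42 + 148/5 = 358/5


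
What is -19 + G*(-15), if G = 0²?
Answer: -19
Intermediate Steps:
G = 0
-19 + G*(-15) = -19 + 0*(-15) = -19 + 0 = -19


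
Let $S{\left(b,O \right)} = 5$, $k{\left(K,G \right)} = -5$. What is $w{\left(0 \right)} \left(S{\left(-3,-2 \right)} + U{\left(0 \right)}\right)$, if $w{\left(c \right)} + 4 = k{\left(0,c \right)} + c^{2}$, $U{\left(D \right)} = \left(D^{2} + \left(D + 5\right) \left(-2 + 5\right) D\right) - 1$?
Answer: $-36$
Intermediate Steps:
$U{\left(D \right)} = -1 + D^{2} + D \left(15 + 3 D\right)$ ($U{\left(D \right)} = \left(D^{2} + \left(5 + D\right) 3 D\right) - 1 = \left(D^{2} + \left(15 + 3 D\right) D\right) - 1 = \left(D^{2} + D \left(15 + 3 D\right)\right) - 1 = -1 + D^{2} + D \left(15 + 3 D\right)$)
$w{\left(c \right)} = -9 + c^{2}$ ($w{\left(c \right)} = -4 + \left(-5 + c^{2}\right) = -9 + c^{2}$)
$w{\left(0 \right)} \left(S{\left(-3,-2 \right)} + U{\left(0 \right)}\right) = \left(-9 + 0^{2}\right) \left(5 + \left(-1 + 4 \cdot 0^{2} + 15 \cdot 0\right)\right) = \left(-9 + 0\right) \left(5 + \left(-1 + 4 \cdot 0 + 0\right)\right) = - 9 \left(5 + \left(-1 + 0 + 0\right)\right) = - 9 \left(5 - 1\right) = \left(-9\right) 4 = -36$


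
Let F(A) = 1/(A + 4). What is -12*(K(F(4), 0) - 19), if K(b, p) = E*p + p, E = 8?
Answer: 228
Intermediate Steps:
F(A) = 1/(4 + A)
K(b, p) = 9*p (K(b, p) = 8*p + p = 9*p)
-12*(K(F(4), 0) - 19) = -12*(9*0 - 19) = -12*(0 - 19) = -12*(-19) = 228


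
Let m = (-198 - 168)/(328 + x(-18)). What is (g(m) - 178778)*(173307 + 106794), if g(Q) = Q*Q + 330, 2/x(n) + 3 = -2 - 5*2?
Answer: -302231946967842363/6046681 ≈ -4.9983e+10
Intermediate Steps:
x(n) = -2/15 (x(n) = 2/(-3 + (-2 - 5*2)) = 2/(-3 + (-2 - 1*10)) = 2/(-3 + (-2 - 10)) = 2/(-3 - 12) = 2/(-15) = 2*(-1/15) = -2/15)
m = -2745/2459 (m = (-198 - 168)/(328 - 2/15) = -366/4918/15 = -366*15/4918 = -2745/2459 ≈ -1.1163)
g(Q) = 330 + Q² (g(Q) = Q² + 330 = 330 + Q²)
(g(m) - 178778)*(173307 + 106794) = ((330 + (-2745/2459)²) - 178778)*(173307 + 106794) = ((330 + 7535025/6046681) - 178778)*280101 = (2002939755/6046681 - 178778)*280101 = -1079010596063/6046681*280101 = -302231946967842363/6046681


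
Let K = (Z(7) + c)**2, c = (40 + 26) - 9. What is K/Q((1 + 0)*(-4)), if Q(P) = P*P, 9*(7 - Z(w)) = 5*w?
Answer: 292681/1296 ≈ 225.83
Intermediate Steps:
Z(w) = 7 - 5*w/9
c = 57 (c = 66 - 9 = 57)
K = 292681/81 (K = ((7 - 5/9*7) + 57)**2 = ((7 - 35/9) + 57)**2 = (28/9 + 57)**2 = (541/9)**2 = 292681/81 ≈ 3613.3)
Q(P) = P**2
K/Q((1 + 0)*(-4)) = 292681/(81*(((1 + 0)*(-4))**2)) = 292681/(81*((1*(-4))**2)) = 292681/(81*((-4)**2)) = (292681/81)/16 = (292681/81)*(1/16) = 292681/1296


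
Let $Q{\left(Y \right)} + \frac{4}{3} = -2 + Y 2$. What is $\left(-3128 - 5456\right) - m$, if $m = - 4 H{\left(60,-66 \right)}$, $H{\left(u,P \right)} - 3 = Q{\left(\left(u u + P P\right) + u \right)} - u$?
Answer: $\frac{165908}{3} \approx 55303.0$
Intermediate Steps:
$Q{\left(Y \right)} = - \frac{10}{3} + 2 Y$ ($Q{\left(Y \right)} = - \frac{4}{3} + \left(-2 + Y 2\right) = - \frac{4}{3} + \left(-2 + 2 Y\right) = - \frac{10}{3} + 2 Y$)
$H{\left(u,P \right)} = - \frac{1}{3} + u + 2 P^{2} + 2 u^{2}$ ($H{\left(u,P \right)} = 3 - \left(\frac{10}{3} + u - 2 \left(\left(u u + P P\right) + u\right)\right) = 3 - \left(\frac{10}{3} + u - 2 \left(\left(u^{2} + P^{2}\right) + u\right)\right) = 3 - \left(\frac{10}{3} + u - 2 \left(\left(P^{2} + u^{2}\right) + u\right)\right) = 3 - \left(\frac{10}{3} + u - 2 \left(u + P^{2} + u^{2}\right)\right) = 3 - \left(\frac{10}{3} - u - 2 P^{2} - 2 u^{2}\right) = 3 + \left(- \frac{10}{3} + u + 2 P^{2} + 2 u^{2}\right) = - \frac{1}{3} + u + 2 P^{2} + 2 u^{2}$)
$m = - \frac{191660}{3}$ ($m = - 4 \left(- \frac{1}{3} + 60 + 2 \left(-66\right)^{2} + 2 \cdot 60^{2}\right) = - 4 \left(- \frac{1}{3} + 60 + 2 \cdot 4356 + 2 \cdot 3600\right) = - 4 \left(- \frac{1}{3} + 60 + 8712 + 7200\right) = \left(-4\right) \frac{47915}{3} = - \frac{191660}{3} \approx -63887.0$)
$\left(-3128 - 5456\right) - m = \left(-3128 - 5456\right) - - \frac{191660}{3} = \left(-3128 - 5456\right) + \frac{191660}{3} = -8584 + \frac{191660}{3} = \frac{165908}{3}$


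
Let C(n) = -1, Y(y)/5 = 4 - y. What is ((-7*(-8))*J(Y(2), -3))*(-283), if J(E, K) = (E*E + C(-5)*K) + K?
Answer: -1584800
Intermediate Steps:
Y(y) = 20 - 5*y (Y(y) = 5*(4 - y) = 20 - 5*y)
J(E, K) = E**2 (J(E, K) = (E*E - K) + K = (E**2 - K) + K = E**2)
((-7*(-8))*J(Y(2), -3))*(-283) = ((-7*(-8))*(20 - 5*2)**2)*(-283) = (56*(20 - 10)**2)*(-283) = (56*10**2)*(-283) = (56*100)*(-283) = 5600*(-283) = -1584800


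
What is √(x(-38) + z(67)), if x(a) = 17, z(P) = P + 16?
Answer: 10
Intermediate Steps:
z(P) = 16 + P
√(x(-38) + z(67)) = √(17 + (16 + 67)) = √(17 + 83) = √100 = 10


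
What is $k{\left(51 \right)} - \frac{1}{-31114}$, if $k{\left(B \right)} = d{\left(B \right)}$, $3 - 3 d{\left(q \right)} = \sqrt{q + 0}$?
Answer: $\frac{31115}{31114} - \frac{\sqrt{51}}{3} \approx -1.3804$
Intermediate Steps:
$d{\left(q \right)} = 1 - \frac{\sqrt{q}}{3}$ ($d{\left(q \right)} = 1 - \frac{\sqrt{q + 0}}{3} = 1 - \frac{\sqrt{q}}{3}$)
$k{\left(B \right)} = 1 - \frac{\sqrt{B}}{3}$
$k{\left(51 \right)} - \frac{1}{-31114} = \left(1 - \frac{\sqrt{51}}{3}\right) - \frac{1}{-31114} = \left(1 - \frac{\sqrt{51}}{3}\right) - - \frac{1}{31114} = \left(1 - \frac{\sqrt{51}}{3}\right) + \frac{1}{31114} = \frac{31115}{31114} - \frac{\sqrt{51}}{3}$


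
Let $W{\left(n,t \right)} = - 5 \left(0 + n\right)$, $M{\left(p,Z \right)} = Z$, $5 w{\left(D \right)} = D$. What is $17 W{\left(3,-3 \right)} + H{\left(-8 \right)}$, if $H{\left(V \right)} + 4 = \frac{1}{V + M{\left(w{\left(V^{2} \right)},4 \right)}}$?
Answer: $- \frac{1037}{4} \approx -259.25$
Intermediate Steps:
$w{\left(D \right)} = \frac{D}{5}$
$W{\left(n,t \right)} = - 5 n$
$H{\left(V \right)} = -4 + \frac{1}{4 + V}$ ($H{\left(V \right)} = -4 + \frac{1}{V + 4} = -4 + \frac{1}{4 + V}$)
$17 W{\left(3,-3 \right)} + H{\left(-8 \right)} = 17 \left(\left(-5\right) 3\right) + \frac{-15 - -32}{4 - 8} = 17 \left(-15\right) + \frac{-15 + 32}{-4} = -255 - \frac{17}{4} = - \frac{1037}{4}$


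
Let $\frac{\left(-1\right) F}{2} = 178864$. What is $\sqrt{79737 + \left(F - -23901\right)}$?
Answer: $i \sqrt{254090} \approx 504.07 i$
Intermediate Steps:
$F = -357728$ ($F = \left(-2\right) 178864 = -357728$)
$\sqrt{79737 + \left(F - -23901\right)} = \sqrt{79737 - 333827} = \sqrt{-254090} = i \sqrt{254090}$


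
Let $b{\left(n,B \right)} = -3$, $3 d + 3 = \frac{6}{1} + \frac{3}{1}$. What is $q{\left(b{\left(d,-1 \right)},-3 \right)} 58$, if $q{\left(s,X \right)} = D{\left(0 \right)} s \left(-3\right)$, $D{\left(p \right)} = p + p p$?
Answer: $0$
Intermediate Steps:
$d = 2$ ($d = -1 + \frac{\frac{6}{1} + \frac{3}{1}}{3} = -1 + \frac{6 \cdot 1 + 3 \cdot 1}{3} = -1 + \frac{6 + 3}{3} = -1 + \frac{1}{3} \cdot 9 = -1 + 3 = 2$)
$D{\left(p \right)} = p + p^{2}$
$q{\left(s,X \right)} = 0$ ($q{\left(s,X \right)} = 0 \left(1 + 0\right) s \left(-3\right) = 0 \cdot 1 s \left(-3\right) = 0 s \left(-3\right) = 0 \left(-3\right) = 0$)
$q{\left(b{\left(d,-1 \right)},-3 \right)} 58 = 0 \cdot 58 = 0$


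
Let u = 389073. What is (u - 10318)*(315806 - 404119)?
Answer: -33448990315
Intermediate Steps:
(u - 10318)*(315806 - 404119) = (389073 - 10318)*(315806 - 404119) = 378755*(-88313) = -33448990315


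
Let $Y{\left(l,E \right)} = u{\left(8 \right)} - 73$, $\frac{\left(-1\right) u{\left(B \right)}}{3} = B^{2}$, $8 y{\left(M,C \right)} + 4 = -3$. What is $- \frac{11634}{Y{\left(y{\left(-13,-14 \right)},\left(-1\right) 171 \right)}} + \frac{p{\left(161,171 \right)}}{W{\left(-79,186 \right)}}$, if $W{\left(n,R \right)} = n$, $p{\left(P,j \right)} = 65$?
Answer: $\frac{901861}{20935} \approx 43.079$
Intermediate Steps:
$y{\left(M,C \right)} = - \frac{7}{8}$ ($y{\left(M,C \right)} = - \frac{1}{2} + \frac{1}{8} \left(-3\right) = - \frac{1}{2} - \frac{3}{8} = - \frac{7}{8}$)
$u{\left(B \right)} = - 3 B^{2}$
$Y{\left(l,E \right)} = -265$ ($Y{\left(l,E \right)} = - 3 \cdot 8^{2} - 73 = \left(-3\right) 64 - 73 = -192 - 73 = -265$)
$- \frac{11634}{Y{\left(y{\left(-13,-14 \right)},\left(-1\right) 171 \right)}} + \frac{p{\left(161,171 \right)}}{W{\left(-79,186 \right)}} = - \frac{11634}{-265} + \frac{65}{-79} = \left(-11634\right) \left(- \frac{1}{265}\right) + 65 \left(- \frac{1}{79}\right) = \frac{11634}{265} - \frac{65}{79} = \frac{901861}{20935}$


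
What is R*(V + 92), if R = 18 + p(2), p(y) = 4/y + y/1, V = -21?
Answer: 1562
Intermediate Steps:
p(y) = y + 4/y (p(y) = 4/y + y*1 = 4/y + y = y + 4/y)
R = 22 (R = 18 + (2 + 4/2) = 18 + (2 + 4*(1/2)) = 18 + (2 + 2) = 18 + 4 = 22)
R*(V + 92) = 22*(-21 + 92) = 22*71 = 1562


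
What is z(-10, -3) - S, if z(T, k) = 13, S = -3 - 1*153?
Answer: 169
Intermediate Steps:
S = -156 (S = -3 - 153 = -156)
z(-10, -3) - S = 13 - 1*(-156) = 13 + 156 = 169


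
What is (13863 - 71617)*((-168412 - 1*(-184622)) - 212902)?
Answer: 11359749768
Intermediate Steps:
(13863 - 71617)*((-168412 - 1*(-184622)) - 212902) = -57754*((-168412 + 184622) - 212902) = -57754*(16210 - 212902) = -57754*(-196692) = 11359749768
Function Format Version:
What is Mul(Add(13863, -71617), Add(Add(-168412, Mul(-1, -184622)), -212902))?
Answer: 11359749768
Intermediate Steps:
Mul(Add(13863, -71617), Add(Add(-168412, Mul(-1, -184622)), -212902)) = Mul(-57754, Add(Add(-168412, 184622), -212902)) = Mul(-57754, Add(16210, -212902)) = Mul(-57754, -196692) = 11359749768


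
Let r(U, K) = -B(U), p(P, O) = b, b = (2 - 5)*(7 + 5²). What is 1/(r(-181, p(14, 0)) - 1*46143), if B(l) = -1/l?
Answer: -181/8351884 ≈ -2.1672e-5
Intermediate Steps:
b = -96 (b = -3*(7 + 25) = -3*32 = -96)
p(P, O) = -96
r(U, K) = 1/U (r(U, K) = -(-1)/U = 1/U)
1/(r(-181, p(14, 0)) - 1*46143) = 1/(1/(-181) - 1*46143) = 1/(-1/181 - 46143) = 1/(-8351884/181) = -181/8351884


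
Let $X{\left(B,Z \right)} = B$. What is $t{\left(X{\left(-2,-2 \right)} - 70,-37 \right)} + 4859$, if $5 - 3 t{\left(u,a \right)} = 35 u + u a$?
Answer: $\frac{14438}{3} \approx 4812.7$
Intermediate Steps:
$t{\left(u,a \right)} = \frac{5}{3} - \frac{35 u}{3} - \frac{a u}{3}$ ($t{\left(u,a \right)} = \frac{5}{3} - \frac{35 u + u a}{3} = \frac{5}{3} - \frac{35 u + a u}{3} = \frac{5}{3} - \left(\frac{35 u}{3} + \frac{a u}{3}\right) = \frac{5}{3} - \frac{35 u}{3} - \frac{a u}{3}$)
$t{\left(X{\left(-2,-2 \right)} - 70,-37 \right)} + 4859 = \left(\frac{5}{3} - \frac{35 \left(-2 - 70\right)}{3} - - \frac{37 \left(-2 - 70\right)}{3}\right) + 4859 = \left(\frac{5}{3} - -840 - \left(- \frac{37}{3}\right) \left(-72\right)\right) + 4859 = \left(\frac{5}{3} + 840 - 888\right) + 4859 = - \frac{139}{3} + 4859 = \frac{14438}{3}$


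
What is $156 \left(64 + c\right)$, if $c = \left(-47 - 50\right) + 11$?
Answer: $-3432$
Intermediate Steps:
$c = -86$ ($c = -97 + 11 = -86$)
$156 \left(64 + c\right) = 156 \left(64 - 86\right) = 156 \left(-22\right) = -3432$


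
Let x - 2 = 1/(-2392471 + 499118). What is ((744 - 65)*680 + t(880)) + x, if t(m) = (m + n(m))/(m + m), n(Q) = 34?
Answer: 6357845215401/13769840 ≈ 4.6172e+5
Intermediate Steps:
x = 3786705/1893353 (x = 2 + 1/(-2392471 + 499118) = 2 + 1/(-1893353) = 2 - 1/1893353 = 3786705/1893353 ≈ 2.0000)
t(m) = (34 + m)/(2*m) (t(m) = (m + 34)/(m + m) = (34 + m)/((2*m)) = (34 + m)*(1/(2*m)) = (34 + m)/(2*m))
((744 - 65)*680 + t(880)) + x = ((744 - 65)*680 + (1/2)*(34 + 880)/880) + 3786705/1893353 = (679*680 + (1/2)*(1/880)*914) + 3786705/1893353 = (461720 + 457/880) + 3786705/1893353 = 406314057/880 + 3786705/1893353 = 6357845215401/13769840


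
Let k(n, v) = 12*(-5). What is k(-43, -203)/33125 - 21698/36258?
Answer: -72092173/120104625 ≈ -0.60024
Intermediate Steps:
k(n, v) = -60
k(-43, -203)/33125 - 21698/36258 = -60/33125 - 21698/36258 = -60*1/33125 - 21698*1/36258 = -12/6625 - 10849/18129 = -72092173/120104625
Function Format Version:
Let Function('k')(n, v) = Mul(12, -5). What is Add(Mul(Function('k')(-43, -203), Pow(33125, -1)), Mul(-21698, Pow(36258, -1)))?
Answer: Rational(-72092173, 120104625) ≈ -0.60024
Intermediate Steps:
Function('k')(n, v) = -60
Add(Mul(Function('k')(-43, -203), Pow(33125, -1)), Mul(-21698, Pow(36258, -1))) = Add(Mul(-60, Pow(33125, -1)), Mul(-21698, Pow(36258, -1))) = Add(Mul(-60, Rational(1, 33125)), Mul(-21698, Rational(1, 36258))) = Add(Rational(-12, 6625), Rational(-10849, 18129)) = Rational(-72092173, 120104625)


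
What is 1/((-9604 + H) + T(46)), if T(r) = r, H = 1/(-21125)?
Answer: -21125/201912751 ≈ -0.00010462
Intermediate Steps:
H = -1/21125 ≈ -4.7337e-5
1/((-9604 + H) + T(46)) = 1/((-9604 - 1/21125) + 46) = 1/(-202884501/21125 + 46) = 1/(-201912751/21125) = -21125/201912751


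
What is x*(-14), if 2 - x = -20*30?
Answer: -8428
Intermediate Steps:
x = 602 (x = 2 - (-1)*20*30 = 2 - (-1)*600 = 2 - 1*(-600) = 2 + 600 = 602)
x*(-14) = 602*(-14) = -8428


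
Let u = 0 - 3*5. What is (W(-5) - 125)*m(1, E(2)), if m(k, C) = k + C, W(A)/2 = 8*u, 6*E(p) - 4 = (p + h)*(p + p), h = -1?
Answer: -2555/3 ≈ -851.67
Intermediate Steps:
E(p) = 2/3 + p*(-1 + p)/3 (E(p) = 2/3 + ((p - 1)*(p + p))/6 = 2/3 + ((-1 + p)*(2*p))/6 = 2/3 + (2*p*(-1 + p))/6 = 2/3 + p*(-1 + p)/3)
u = -15 (u = 0 - 15 = -15)
W(A) = -240 (W(A) = 2*(8*(-15)) = 2*(-120) = -240)
m(k, C) = C + k
(W(-5) - 125)*m(1, E(2)) = (-240 - 125)*((2/3 - 1/3*2 + (1/3)*2**2) + 1) = -365*((2/3 - 2/3 + (1/3)*4) + 1) = -365*((2/3 - 2/3 + 4/3) + 1) = -365*(4/3 + 1) = -365*7/3 = -2555/3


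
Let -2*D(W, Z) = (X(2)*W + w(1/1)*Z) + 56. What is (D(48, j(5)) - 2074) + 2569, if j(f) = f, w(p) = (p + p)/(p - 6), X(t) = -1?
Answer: 492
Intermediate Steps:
w(p) = 2*p/(-6 + p) (w(p) = (2*p)/(-6 + p) = 2*p/(-6 + p))
D(W, Z) = -28 + W/2 + Z/5 (D(W, Z) = -((-W + (2/(1*(-6 + 1/1)))*Z) + 56)/2 = -((-W + (2*1/(-6 + 1))*Z) + 56)/2 = -((-W + (2*1/(-5))*Z) + 56)/2 = -((-W + (2*1*(-⅕))*Z) + 56)/2 = -((-W - 2*Z/5) + 56)/2 = -(56 - W - 2*Z/5)/2 = -28 + W/2 + Z/5)
(D(48, j(5)) - 2074) + 2569 = ((-28 + (½)*48 + (⅕)*5) - 2074) + 2569 = ((-28 + 24 + 1) - 2074) + 2569 = (-3 - 2074) + 2569 = -2077 + 2569 = 492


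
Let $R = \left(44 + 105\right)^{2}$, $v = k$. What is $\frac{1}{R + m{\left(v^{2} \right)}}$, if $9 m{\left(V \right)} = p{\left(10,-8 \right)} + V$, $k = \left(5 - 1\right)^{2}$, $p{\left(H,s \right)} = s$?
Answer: $\frac{9}{200057} \approx 4.4987 \cdot 10^{-5}$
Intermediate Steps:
$k = 16$ ($k = 4^{2} = 16$)
$v = 16$
$m{\left(V \right)} = - \frac{8}{9} + \frac{V}{9}$ ($m{\left(V \right)} = \frac{-8 + V}{9} = - \frac{8}{9} + \frac{V}{9}$)
$R = 22201$ ($R = 149^{2} = 22201$)
$\frac{1}{R + m{\left(v^{2} \right)}} = \frac{1}{22201 - \left(\frac{8}{9} - \frac{16^{2}}{9}\right)} = \frac{1}{22201 + \left(- \frac{8}{9} + \frac{1}{9} \cdot 256\right)} = \frac{1}{22201 + \left(- \frac{8}{9} + \frac{256}{9}\right)} = \frac{1}{22201 + \frac{248}{9}} = \frac{1}{\frac{200057}{9}} = \frac{9}{200057}$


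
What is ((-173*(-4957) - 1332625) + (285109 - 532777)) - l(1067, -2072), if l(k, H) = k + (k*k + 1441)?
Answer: -1863729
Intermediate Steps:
l(k, H) = 1441 + k + k² (l(k, H) = k + (k² + 1441) = k + (1441 + k²) = 1441 + k + k²)
((-173*(-4957) - 1332625) + (285109 - 532777)) - l(1067, -2072) = ((-173*(-4957) - 1332625) + (285109 - 532777)) - (1441 + 1067 + 1067²) = ((857561 - 1332625) - 247668) - (1441 + 1067 + 1138489) = (-475064 - 247668) - 1*1140997 = -722732 - 1140997 = -1863729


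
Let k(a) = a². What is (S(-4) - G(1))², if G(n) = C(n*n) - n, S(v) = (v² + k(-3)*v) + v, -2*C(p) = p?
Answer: 2025/4 ≈ 506.25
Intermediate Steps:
C(p) = -p/2
S(v) = v² + 10*v (S(v) = (v² + (-3)²*v) + v = (v² + 9*v) + v = v² + 10*v)
G(n) = -n - n²/2 (G(n) = -n*n/2 - n = -n²/2 - n = -n - n²/2)
(S(-4) - G(1))² = (-4*(10 - 4) - (-2 - 1*1)/2)² = (-4*6 - (-2 - 1)/2)² = (-24 - (-3)/2)² = (-24 - 1*(-3/2))² = (-24 + 3/2)² = (-45/2)² = 2025/4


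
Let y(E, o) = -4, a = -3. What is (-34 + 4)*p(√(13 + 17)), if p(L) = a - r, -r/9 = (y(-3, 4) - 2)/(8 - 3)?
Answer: 414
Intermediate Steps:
r = 54/5 (r = -9*(-4 - 2)/(8 - 3) = -(-54)/5 = -9*(-6/5) = 54/5 ≈ 10.800)
p(L) = -69/5 (p(L) = -3 - 1*54/5 = -3 - 54/5 = -69/5)
(-34 + 4)*p(√(13 + 17)) = (-34 + 4)*(-69/5) = -30*(-69/5) = 414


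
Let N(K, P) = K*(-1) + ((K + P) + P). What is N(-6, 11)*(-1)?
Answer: -22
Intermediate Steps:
N(K, P) = 2*P (N(K, P) = -K + (K + 2*P) = 2*P)
N(-6, 11)*(-1) = (2*11)*(-1) = 22*(-1) = -22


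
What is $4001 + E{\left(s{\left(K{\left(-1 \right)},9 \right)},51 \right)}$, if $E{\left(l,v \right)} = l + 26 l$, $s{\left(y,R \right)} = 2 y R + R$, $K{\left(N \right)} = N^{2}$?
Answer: $4730$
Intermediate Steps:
$s{\left(y,R \right)} = R + 2 R y$ ($s{\left(y,R \right)} = 2 R y + R = R + 2 R y$)
$E{\left(l,v \right)} = 27 l$
$4001 + E{\left(s{\left(K{\left(-1 \right)},9 \right)},51 \right)} = 4001 + 27 \cdot 9 \left(1 + 2 \left(-1\right)^{2}\right) = 4001 + 27 \cdot 9 \left(1 + 2 \cdot 1\right) = 4001 + 27 \cdot 9 \left(1 + 2\right) = 4001 + 27 \cdot 9 \cdot 3 = 4001 + 27 \cdot 27 = 4001 + 729 = 4730$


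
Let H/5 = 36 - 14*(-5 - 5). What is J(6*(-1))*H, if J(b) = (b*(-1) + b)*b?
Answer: 0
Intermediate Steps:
H = 880 (H = 5*(36 - 14*(-5 - 5)) = 5*(36 - 14*(-10)) = 5*(36 - 7*(-20)) = 5*(36 + 140) = 5*176 = 880)
J(b) = 0 (J(b) = (-b + b)*b = 0*b = 0)
J(6*(-1))*H = 0*880 = 0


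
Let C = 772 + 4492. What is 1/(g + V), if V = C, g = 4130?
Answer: 1/9394 ≈ 0.00010645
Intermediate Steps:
C = 5264
V = 5264
1/(g + V) = 1/(4130 + 5264) = 1/9394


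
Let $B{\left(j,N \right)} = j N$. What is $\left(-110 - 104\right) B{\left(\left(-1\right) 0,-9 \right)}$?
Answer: $0$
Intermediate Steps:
$B{\left(j,N \right)} = N j$
$\left(-110 - 104\right) B{\left(\left(-1\right) 0,-9 \right)} = \left(-110 - 104\right) \left(- 9 \left(\left(-1\right) 0\right)\right) = - 214 \left(\left(-9\right) 0\right) = \left(-214\right) 0 = 0$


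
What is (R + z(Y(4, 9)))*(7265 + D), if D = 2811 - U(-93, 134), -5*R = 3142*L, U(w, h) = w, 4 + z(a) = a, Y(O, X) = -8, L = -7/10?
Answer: 108777793/25 ≈ 4.3511e+6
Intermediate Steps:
L = -7/10 (L = -7*⅒ = -7/10 ≈ -0.70000)
z(a) = -4 + a
R = 10997/25 (R = -3142*(-7)/(5*10) = -⅕*(-10997/5) = 10997/25 ≈ 439.88)
D = 2904 (D = 2811 - 1*(-93) = 2811 + 93 = 2904)
(R + z(Y(4, 9)))*(7265 + D) = (10997/25 + (-4 - 8))*(7265 + 2904) = (10997/25 - 12)*10169 = (10697/25)*10169 = 108777793/25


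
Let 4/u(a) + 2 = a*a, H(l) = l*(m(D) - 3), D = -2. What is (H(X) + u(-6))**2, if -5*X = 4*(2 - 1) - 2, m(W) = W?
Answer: 1296/289 ≈ 4.4844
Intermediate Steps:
X = -2/5 (X = -(4*(2 - 1) - 2)/5 = -(4*1 - 2)/5 = -(4 - 2)/5 = -1/5*2 = -2/5 ≈ -0.40000)
H(l) = -5*l (H(l) = l*(-2 - 3) = l*(-5) = -5*l)
u(a) = 4/(-2 + a**2) (u(a) = 4/(-2 + a*a) = 4/(-2 + a**2))
(H(X) + u(-6))**2 = (-5*(-2/5) + 4/(-2 + (-6)**2))**2 = (2 + 4/(-2 + 36))**2 = (2 + 4/34)**2 = (2 + 4*(1/34))**2 = (2 + 2/17)**2 = (36/17)**2 = 1296/289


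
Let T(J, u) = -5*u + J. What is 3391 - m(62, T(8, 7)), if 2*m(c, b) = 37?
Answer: 6745/2 ≈ 3372.5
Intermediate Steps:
T(J, u) = J - 5*u
m(c, b) = 37/2 (m(c, b) = (½)*37 = 37/2)
3391 - m(62, T(8, 7)) = 3391 - 1*37/2 = 3391 - 37/2 = 6745/2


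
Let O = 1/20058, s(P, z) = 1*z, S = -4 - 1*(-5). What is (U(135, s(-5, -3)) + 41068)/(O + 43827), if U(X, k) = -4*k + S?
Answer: 824002698/879081967 ≈ 0.93734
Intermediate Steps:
S = 1 (S = -4 + 5 = 1)
s(P, z) = z
O = 1/20058 ≈ 4.9855e-5
U(X, k) = 1 - 4*k (U(X, k) = -4*k + 1 = 1 - 4*k)
(U(135, s(-5, -3)) + 41068)/(O + 43827) = ((1 - 4*(-3)) + 41068)/(1/20058 + 43827) = ((1 + 12) + 41068)/(879081967/20058) = (13 + 41068)*(20058/879081967) = 41081*(20058/879081967) = 824002698/879081967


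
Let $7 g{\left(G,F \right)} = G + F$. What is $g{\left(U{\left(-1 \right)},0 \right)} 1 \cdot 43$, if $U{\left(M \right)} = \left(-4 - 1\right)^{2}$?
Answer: $\frac{1075}{7} \approx 153.57$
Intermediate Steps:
$U{\left(M \right)} = 25$ ($U{\left(M \right)} = \left(-5\right)^{2} = 25$)
$g{\left(G,F \right)} = \frac{F}{7} + \frac{G}{7}$ ($g{\left(G,F \right)} = \frac{G + F}{7} = \frac{F + G}{7} = \frac{F}{7} + \frac{G}{7}$)
$g{\left(U{\left(-1 \right)},0 \right)} 1 \cdot 43 = \left(\frac{1}{7} \cdot 0 + \frac{1}{7} \cdot 25\right) 1 \cdot 43 = \left(0 + \frac{25}{7}\right) 1 \cdot 43 = \frac{25}{7} \cdot 1 \cdot 43 = \frac{25}{7} \cdot 43 = \frac{1075}{7}$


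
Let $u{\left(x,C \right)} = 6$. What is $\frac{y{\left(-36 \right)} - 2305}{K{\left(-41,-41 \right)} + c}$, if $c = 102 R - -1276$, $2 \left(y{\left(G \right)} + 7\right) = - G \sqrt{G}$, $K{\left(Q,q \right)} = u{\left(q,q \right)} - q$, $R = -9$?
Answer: $- \frac{2312}{405} + \frac{4 i}{15} \approx -5.7086 + 0.26667 i$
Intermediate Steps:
$K{\left(Q,q \right)} = 6 - q$
$y{\left(G \right)} = -7 - \frac{G^{\frac{3}{2}}}{2}$ ($y{\left(G \right)} = -7 + \frac{- G \sqrt{G}}{2} = -7 + \frac{\left(-1\right) G^{\frac{3}{2}}}{2} = -7 - \frac{G^{\frac{3}{2}}}{2}$)
$c = 358$ ($c = 102 \left(-9\right) - -1276 = -918 + 1276 = 358$)
$\frac{y{\left(-36 \right)} - 2305}{K{\left(-41,-41 \right)} + c} = \frac{\left(-7 - \frac{\left(-36\right)^{\frac{3}{2}}}{2}\right) - 2305}{\left(6 - -41\right) + 358} = \frac{\left(-7 - \frac{\left(-216\right) i}{2}\right) - 2305}{\left(6 + 41\right) + 358} = \frac{\left(-7 + 108 i\right) - 2305}{47 + 358} = \frac{-2312 + 108 i}{405} = \left(-2312 + 108 i\right) \frac{1}{405} = - \frac{2312}{405} + \frac{4 i}{15}$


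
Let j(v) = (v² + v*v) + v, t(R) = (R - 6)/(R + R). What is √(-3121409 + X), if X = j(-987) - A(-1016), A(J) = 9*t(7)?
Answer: I*√230115494/14 ≈ 1083.5*I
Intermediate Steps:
t(R) = (-6 + R)/(2*R) (t(R) = (-6 + R)/((2*R)) = (-6 + R)*(1/(2*R)) = (-6 + R)/(2*R))
j(v) = v + 2*v² (j(v) = (v² + v²) + v = 2*v² + v = v + 2*v²)
A(J) = 9/14 (A(J) = 9*((½)*(-6 + 7)/7) = 9*((½)*(⅐)*1) = 9*(1/14) = 9/14)
X = 27262905/14 (X = -987*(1 + 2*(-987)) - 1*9/14 = -987*(1 - 1974) - 9/14 = -987*(-1973) - 9/14 = 1947351 - 9/14 = 27262905/14 ≈ 1.9474e+6)
√(-3121409 + X) = √(-3121409 + 27262905/14) = √(-16436821/14) = I*√230115494/14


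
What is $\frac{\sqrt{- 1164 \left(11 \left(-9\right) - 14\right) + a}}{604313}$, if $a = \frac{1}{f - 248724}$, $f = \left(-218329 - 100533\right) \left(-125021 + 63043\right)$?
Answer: $\frac{\sqrt{12842250811401990664067830}}{5971271235442828} \approx 0.00060014$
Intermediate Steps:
$f = 19762429036$ ($f = \left(-318862\right) \left(-61978\right) = 19762429036$)
$a = \frac{1}{19762180312}$ ($a = \frac{1}{19762429036 - 248724} = \frac{1}{19762180312} \approx 5.0602 \cdot 10^{-11}$)
$\frac{\sqrt{- 1164 \left(11 \left(-9\right) - 14\right) + a}}{604313} = \frac{\sqrt{- 1164 \left(11 \left(-9\right) - 14\right) + \frac{1}{19762180312}}}{604313} = \sqrt{- 1164 \left(-99 - 14\right) + \frac{1}{19762180312}} \cdot \frac{1}{604313} = \sqrt{\left(-1164\right) \left(-113\right) + \frac{1}{19762180312}} \cdot \frac{1}{604313} = \sqrt{131532 + \frac{1}{19762180312}} \cdot \frac{1}{604313} = \sqrt{\frac{2599359100797985}{19762180312}} \cdot \frac{1}{604313} = \frac{\sqrt{12842250811401990664067830}}{9881090156} \cdot \frac{1}{604313} = \frac{\sqrt{12842250811401990664067830}}{5971271235442828}$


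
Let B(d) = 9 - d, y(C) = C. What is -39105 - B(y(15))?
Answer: -39099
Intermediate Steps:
-39105 - B(y(15)) = -39105 - (9 - 1*15) = -39105 - (9 - 15) = -39105 - 1*(-6) = -39105 + 6 = -39099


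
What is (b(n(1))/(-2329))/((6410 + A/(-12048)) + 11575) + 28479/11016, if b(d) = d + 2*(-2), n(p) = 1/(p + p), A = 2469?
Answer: 93934095909013/36334771834968 ≈ 2.5852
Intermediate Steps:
n(p) = 1/(2*p)
b(d) = -4 + d (b(d) = d - 4 = -4 + d)
(b(n(1))/(-2329))/((6410 + A/(-12048)) + 11575) + 28479/11016 = ((-4 + (½)/1)/(-2329))/((6410 + 2469/(-12048)) + 11575) + 28479/11016 = ((-4 + (½)*1)*(-1/2329))/((6410 + 2469*(-1/12048)) + 11575) + 28479*(1/11016) = ((-4 + ½)*(-1/2329))/((6410 - 823/4016) + 11575) + 9493/3672 = (-7/2*(-1/2329))/(25741737/4016 + 11575) + 9493/3672 = 7/(4658*(72226937/4016)) + 9493/3672 = (7/4658)*(4016/72226937) + 9493/3672 = 14056/168216536273 + 9493/3672 = 93934095909013/36334771834968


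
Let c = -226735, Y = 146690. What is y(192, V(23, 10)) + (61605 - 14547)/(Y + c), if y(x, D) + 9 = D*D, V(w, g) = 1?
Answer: -687418/80045 ≈ -8.5879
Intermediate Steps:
y(x, D) = -9 + D² (y(x, D) = -9 + D*D = -9 + D²)
y(192, V(23, 10)) + (61605 - 14547)/(Y + c) = (-9 + 1²) + (61605 - 14547)/(146690 - 226735) = (-9 + 1) + 47058/(-80045) = -8 + 47058*(-1/80045) = -8 - 47058/80045 = -687418/80045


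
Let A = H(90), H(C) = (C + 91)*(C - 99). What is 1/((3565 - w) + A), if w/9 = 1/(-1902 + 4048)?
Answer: 2146/4154647 ≈ 0.00051653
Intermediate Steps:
w = 9/2146 (w = 9/(-1902 + 4048) = 9/2146 ≈ 0.0041938)
H(C) = (-99 + C)*(91 + C) (H(C) = (91 + C)*(-99 + C) = (-99 + C)*(91 + C))
A = -1629 (A = -9009 + 90² - 8*90 = -9009 + 8100 - 720 = -1629)
1/((3565 - w) + A) = 1/((3565 - 1*9/2146) - 1629) = 1/((3565 - 9/2146) - 1629) = 1/(7650481/2146 - 1629) = 1/(4154647/2146) = 2146/4154647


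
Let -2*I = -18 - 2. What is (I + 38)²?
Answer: 2304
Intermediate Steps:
I = 10 (I = -(-18 - 2)/2 = -½*(-20) = 10)
(I + 38)² = (10 + 38)² = 48² = 2304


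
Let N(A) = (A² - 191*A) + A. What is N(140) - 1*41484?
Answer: -48484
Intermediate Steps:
N(A) = A² - 190*A
N(140) - 1*41484 = 140*(-190 + 140) - 1*41484 = 140*(-50) - 41484 = -7000 - 41484 = -48484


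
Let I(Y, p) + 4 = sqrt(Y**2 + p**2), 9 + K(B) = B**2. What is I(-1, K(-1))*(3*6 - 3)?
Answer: -60 + 15*sqrt(65) ≈ 60.934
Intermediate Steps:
K(B) = -9 + B**2
I(Y, p) = -4 + sqrt(Y**2 + p**2)
I(-1, K(-1))*(3*6 - 3) = (-4 + sqrt((-1)**2 + (-9 + (-1)**2)**2))*(3*6 - 3) = (-4 + sqrt(1 + (-9 + 1)**2))*(18 - 3) = (-4 + sqrt(1 + (-8)**2))*15 = (-4 + sqrt(1 + 64))*15 = (-4 + sqrt(65))*15 = -60 + 15*sqrt(65)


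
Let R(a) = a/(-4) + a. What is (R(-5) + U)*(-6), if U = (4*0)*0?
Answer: 45/2 ≈ 22.500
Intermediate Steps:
R(a) = 3*a/4 (R(a) = a*(-¼) + a = -a/4 + a = 3*a/4)
U = 0 (U = 0*0 = 0)
(R(-5) + U)*(-6) = ((¾)*(-5) + 0)*(-6) = (-15/4 + 0)*(-6) = -15/4*(-6) = 45/2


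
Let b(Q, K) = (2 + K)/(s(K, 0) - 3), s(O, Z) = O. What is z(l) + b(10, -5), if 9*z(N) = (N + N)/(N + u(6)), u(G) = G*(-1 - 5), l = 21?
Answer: 23/360 ≈ 0.063889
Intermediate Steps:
u(G) = -6*G (u(G) = G*(-6) = -6*G)
b(Q, K) = (2 + K)/(-3 + K) (b(Q, K) = (2 + K)/(K - 3) = (2 + K)/(-3 + K))
z(N) = 2*N/(9*(-36 + N)) (z(N) = ((N + N)/(N - 6*6))/9 = ((2*N)/(N - 36))/9 = ((2*N)/(-36 + N))/9 = (2*N/(-36 + N))/9 = 2*N/(9*(-36 + N)))
z(l) + b(10, -5) = (2/9)*21/(-36 + 21) + (2 - 5)/(-3 - 5) = (2/9)*21/(-15) - 3/(-8) = (2/9)*21*(-1/15) - ⅛*(-3) = -14/45 + 3/8 = 23/360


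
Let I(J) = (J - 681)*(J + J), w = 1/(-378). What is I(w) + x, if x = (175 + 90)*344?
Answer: 6512910139/71442 ≈ 91164.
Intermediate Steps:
w = -1/378 ≈ -0.0026455
x = 91160 (x = 265*344 = 91160)
I(J) = 2*J*(-681 + J) (I(J) = (-681 + J)*(2*J) = 2*J*(-681 + J))
I(w) + x = 2*(-1/378)*(-681 - 1/378) + 91160 = 2*(-1/378)*(-257419/378) + 91160 = 257419/71442 + 91160 = 6512910139/71442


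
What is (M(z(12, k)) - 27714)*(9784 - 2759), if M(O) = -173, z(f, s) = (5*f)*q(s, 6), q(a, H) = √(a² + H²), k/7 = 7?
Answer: -195906175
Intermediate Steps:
k = 49 (k = 7*7 = 49)
q(a, H) = √(H² + a²)
z(f, s) = 5*f*√(36 + s²) (z(f, s) = (5*f)*√(6² + s²) = (5*f)*√(36 + s²) = 5*f*√(36 + s²))
(M(z(12, k)) - 27714)*(9784 - 2759) = (-173 - 27714)*(9784 - 2759) = -27887*7025 = -195906175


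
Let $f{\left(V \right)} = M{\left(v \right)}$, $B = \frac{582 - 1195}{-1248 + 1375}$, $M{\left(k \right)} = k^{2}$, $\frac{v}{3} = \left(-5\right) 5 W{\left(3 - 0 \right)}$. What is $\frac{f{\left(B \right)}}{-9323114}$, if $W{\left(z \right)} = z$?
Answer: $- \frac{50625}{9323114} \approx -0.0054301$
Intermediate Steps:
$v = -225$ ($v = 3 \left(-5\right) 5 \left(3 - 0\right) = 3 \left(- 25 \left(3 + 0\right)\right) = 3 \left(\left(-25\right) 3\right) = 3 \left(-75\right) = -225$)
$B = - \frac{613}{127} \approx -4.8268$
$f{\left(V \right)} = 50625$ ($f{\left(V \right)} = \left(-225\right)^{2} = 50625$)
$\frac{f{\left(B \right)}}{-9323114} = \frac{50625}{-9323114} = 50625 \left(- \frac{1}{9323114}\right) = - \frac{50625}{9323114}$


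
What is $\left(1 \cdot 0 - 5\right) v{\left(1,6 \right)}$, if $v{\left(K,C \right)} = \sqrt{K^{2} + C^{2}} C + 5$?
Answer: $-25 - 30 \sqrt{37} \approx -207.48$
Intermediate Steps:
$v{\left(K,C \right)} = 5 + C \sqrt{C^{2} + K^{2}}$ ($v{\left(K,C \right)} = \sqrt{C^{2} + K^{2}} C + 5 = C \sqrt{C^{2} + K^{2}} + 5 = 5 + C \sqrt{C^{2} + K^{2}}$)
$\left(1 \cdot 0 - 5\right) v{\left(1,6 \right)} = \left(1 \cdot 0 - 5\right) \left(5 + 6 \sqrt{6^{2} + 1^{2}}\right) = \left(0 - 5\right) \left(5 + 6 \sqrt{36 + 1}\right) = - 5 \left(5 + 6 \sqrt{37}\right) = -25 - 30 \sqrt{37}$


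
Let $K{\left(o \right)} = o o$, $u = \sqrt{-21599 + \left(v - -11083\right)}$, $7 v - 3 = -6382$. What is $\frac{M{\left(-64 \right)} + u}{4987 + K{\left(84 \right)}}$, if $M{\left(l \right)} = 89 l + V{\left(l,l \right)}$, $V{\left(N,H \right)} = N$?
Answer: $- \frac{5760}{12043} + \frac{i \sqrt{559937}}{84301} \approx -0.47829 + 0.0088764 i$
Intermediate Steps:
$v = - \frac{6379}{7}$ ($v = \frac{3}{7} + \frac{1}{7} \left(-6382\right) = \frac{3}{7} - \frac{6382}{7} = - \frac{6379}{7} \approx -911.29$)
$u = \frac{i \sqrt{559937}}{7}$ ($u = \sqrt{-21599 - - \frac{71202}{7}} = \sqrt{-21599 + \left(- \frac{6379}{7} + 11083\right)} = \sqrt{-21599 + \frac{71202}{7}} = \sqrt{- \frac{79991}{7}} = \frac{i \sqrt{559937}}{7} \approx 106.9 i$)
$M{\left(l \right)} = 90 l$ ($M{\left(l \right)} = 89 l + l = 90 l$)
$K{\left(o \right)} = o^{2}$
$\frac{M{\left(-64 \right)} + u}{4987 + K{\left(84 \right)}} = \frac{90 \left(-64\right) + \frac{i \sqrt{559937}}{7}}{4987 + 84^{2}} = \frac{-5760 + \frac{i \sqrt{559937}}{7}}{4987 + 7056} = \frac{-5760 + \frac{i \sqrt{559937}}{7}}{12043} = \left(-5760 + \frac{i \sqrt{559937}}{7}\right) \frac{1}{12043} = - \frac{5760}{12043} + \frac{i \sqrt{559937}}{84301}$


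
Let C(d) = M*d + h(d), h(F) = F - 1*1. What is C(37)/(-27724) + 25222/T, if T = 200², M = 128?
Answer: 63546841/138620000 ≈ 0.45842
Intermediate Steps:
h(F) = -1 + F (h(F) = F - 1 = -1 + F)
T = 40000
C(d) = -1 + 129*d (C(d) = 128*d + (-1 + d) = -1 + 129*d)
C(37)/(-27724) + 25222/T = (-1 + 129*37)/(-27724) + 25222/40000 = (-1 + 4773)*(-1/27724) + 25222*(1/40000) = 4772*(-1/27724) + 12611/20000 = -1193/6931 + 12611/20000 = 63546841/138620000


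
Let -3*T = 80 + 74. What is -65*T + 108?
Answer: 10334/3 ≈ 3444.7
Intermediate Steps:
T = -154/3 (T = -(80 + 74)/3 = -1/3*154 = -154/3 ≈ -51.333)
-65*T + 108 = -65*(-154/3) + 108 = 10010/3 + 108 = 10334/3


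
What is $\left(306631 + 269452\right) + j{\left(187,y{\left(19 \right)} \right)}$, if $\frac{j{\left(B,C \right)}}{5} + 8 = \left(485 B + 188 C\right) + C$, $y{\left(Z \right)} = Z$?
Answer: $1047473$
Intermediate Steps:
$j{\left(B,C \right)} = -40 + 945 C + 2425 B$ ($j{\left(B,C \right)} = -40 + 5 \left(\left(485 B + 188 C\right) + C\right) = -40 + 5 \left(\left(188 C + 485 B\right) + C\right) = -40 + 5 \left(189 C + 485 B\right) = -40 + \left(945 C + 2425 B\right) = -40 + 945 C + 2425 B$)
$\left(306631 + 269452\right) + j{\left(187,y{\left(19 \right)} \right)} = \left(306631 + 269452\right) + \left(-40 + 945 \cdot 19 + 2425 \cdot 187\right) = 576083 + \left(-40 + 17955 + 453475\right) = 576083 + 471390 = 1047473$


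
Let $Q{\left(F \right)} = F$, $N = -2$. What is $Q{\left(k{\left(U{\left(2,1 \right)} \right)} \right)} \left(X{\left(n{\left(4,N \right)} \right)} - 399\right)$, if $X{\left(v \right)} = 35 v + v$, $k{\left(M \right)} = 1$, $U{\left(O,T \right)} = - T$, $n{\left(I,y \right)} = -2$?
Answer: $-471$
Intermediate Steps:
$X{\left(v \right)} = 36 v$
$Q{\left(k{\left(U{\left(2,1 \right)} \right)} \right)} \left(X{\left(n{\left(4,N \right)} \right)} - 399\right) = 1 \left(36 \left(-2\right) - 399\right) = 1 \left(-72 - 399\right) = 1 \left(-471\right) = -471$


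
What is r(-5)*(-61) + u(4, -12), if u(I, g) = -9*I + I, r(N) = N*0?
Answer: -32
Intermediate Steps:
r(N) = 0
u(I, g) = -8*I
r(-5)*(-61) + u(4, -12) = 0*(-61) - 8*4 = 0 - 32 = -32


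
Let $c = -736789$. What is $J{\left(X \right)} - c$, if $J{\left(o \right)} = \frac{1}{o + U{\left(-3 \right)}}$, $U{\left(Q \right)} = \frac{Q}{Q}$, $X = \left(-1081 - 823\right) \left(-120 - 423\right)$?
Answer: $\frac{761746253798}{1033873} \approx 7.3679 \cdot 10^{5}$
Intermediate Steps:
$X = 1033872$ ($X = \left(-1904\right) \left(-543\right) = 1033872$)
$U{\left(Q \right)} = 1$
$J{\left(o \right)} = \frac{1}{1 + o}$ ($J{\left(o \right)} = \frac{1}{o + 1} = \frac{1}{1 + o}$)
$J{\left(X \right)} - c = \frac{1}{1 + 1033872} - -736789 = \frac{1}{1033873} + 736789 = \frac{761746253798}{1033873}$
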